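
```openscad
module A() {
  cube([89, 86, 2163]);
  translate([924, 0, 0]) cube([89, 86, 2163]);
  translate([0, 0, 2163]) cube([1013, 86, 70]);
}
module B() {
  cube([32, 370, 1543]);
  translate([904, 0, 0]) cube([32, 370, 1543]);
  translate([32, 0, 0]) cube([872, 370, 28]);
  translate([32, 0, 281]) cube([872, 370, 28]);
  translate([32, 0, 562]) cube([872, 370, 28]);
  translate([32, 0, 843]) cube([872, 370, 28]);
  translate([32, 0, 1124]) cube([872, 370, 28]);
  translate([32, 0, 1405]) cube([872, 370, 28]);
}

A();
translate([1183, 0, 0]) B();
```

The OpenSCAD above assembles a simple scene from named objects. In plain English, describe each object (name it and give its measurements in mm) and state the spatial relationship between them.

A is a door frame. The clear opening is 835 mm wide and 2163 mm high. Two 89 mm wide jambs, 86 mm deep, stand either side of the opening from the floor to the top of the opening. A 70 mm thick head sits across the top of both jambs, spanning the full outside width of the frame.

B is a bookshelf 936 mm wide overall, 370 mm deep and 1543 mm tall. The two sides are 32 mm thick vertical panels. 6 horizontal shelves of 28 mm thickness span between the inner faces of the sides; the lowest shelf sits on the floor and shelves are stacked with a clear vertical gap of 253 mm between each pair.

The bookshelf is on the floor beside the door frame on its +x side.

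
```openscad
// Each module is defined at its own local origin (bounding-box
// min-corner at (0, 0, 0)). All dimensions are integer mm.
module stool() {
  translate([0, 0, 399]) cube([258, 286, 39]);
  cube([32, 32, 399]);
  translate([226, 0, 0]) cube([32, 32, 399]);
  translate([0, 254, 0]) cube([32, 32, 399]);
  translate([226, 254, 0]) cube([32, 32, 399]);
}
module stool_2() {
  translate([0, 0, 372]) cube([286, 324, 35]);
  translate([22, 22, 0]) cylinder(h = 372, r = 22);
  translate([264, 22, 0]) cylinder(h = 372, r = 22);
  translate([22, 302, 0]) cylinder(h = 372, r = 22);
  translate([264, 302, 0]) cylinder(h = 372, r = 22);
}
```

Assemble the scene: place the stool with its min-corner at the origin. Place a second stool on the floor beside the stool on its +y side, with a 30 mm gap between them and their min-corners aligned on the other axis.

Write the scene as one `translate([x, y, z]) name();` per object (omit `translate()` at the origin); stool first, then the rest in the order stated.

stool();
translate([0, 316, 0]) stool_2();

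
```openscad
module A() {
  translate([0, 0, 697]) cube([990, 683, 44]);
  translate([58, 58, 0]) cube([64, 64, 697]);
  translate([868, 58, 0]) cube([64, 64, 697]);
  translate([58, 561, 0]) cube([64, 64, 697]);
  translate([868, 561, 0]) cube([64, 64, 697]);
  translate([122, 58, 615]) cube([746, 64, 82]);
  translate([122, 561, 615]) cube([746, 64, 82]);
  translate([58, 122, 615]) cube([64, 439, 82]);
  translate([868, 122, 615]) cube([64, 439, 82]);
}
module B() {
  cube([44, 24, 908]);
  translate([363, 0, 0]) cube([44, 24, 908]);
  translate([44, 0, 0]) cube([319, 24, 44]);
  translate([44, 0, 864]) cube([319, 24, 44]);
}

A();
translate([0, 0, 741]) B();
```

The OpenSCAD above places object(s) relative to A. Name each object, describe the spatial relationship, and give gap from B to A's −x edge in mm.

A is a table. B is a picture frame. The picture frame is on top of the table. The gap from the picture frame to the table's −x edge is 0 mm.

The picture frame's min-x is at 0; the table's min-x is 0; gap = 0 mm.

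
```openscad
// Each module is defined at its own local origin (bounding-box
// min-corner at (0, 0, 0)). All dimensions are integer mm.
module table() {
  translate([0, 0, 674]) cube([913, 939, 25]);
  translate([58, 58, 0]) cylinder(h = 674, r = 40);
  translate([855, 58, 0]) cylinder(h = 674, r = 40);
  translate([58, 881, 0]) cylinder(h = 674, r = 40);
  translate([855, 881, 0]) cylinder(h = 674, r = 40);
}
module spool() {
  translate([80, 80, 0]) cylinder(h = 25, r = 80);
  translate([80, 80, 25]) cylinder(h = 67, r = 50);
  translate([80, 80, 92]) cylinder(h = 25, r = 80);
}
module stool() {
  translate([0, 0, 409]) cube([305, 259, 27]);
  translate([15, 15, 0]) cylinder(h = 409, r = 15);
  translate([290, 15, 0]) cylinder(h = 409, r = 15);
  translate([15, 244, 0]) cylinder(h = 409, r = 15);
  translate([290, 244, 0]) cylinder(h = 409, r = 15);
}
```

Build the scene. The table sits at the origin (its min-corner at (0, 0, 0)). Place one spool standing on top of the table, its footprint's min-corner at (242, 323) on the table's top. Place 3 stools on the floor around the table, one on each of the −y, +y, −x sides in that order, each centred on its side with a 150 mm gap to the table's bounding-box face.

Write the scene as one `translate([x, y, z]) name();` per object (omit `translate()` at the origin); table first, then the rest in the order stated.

table();
translate([242, 323, 699]) spool();
translate([304, -409, 0]) stool();
translate([304, 1089, 0]) stool();
translate([-455, 340, 0]) stool();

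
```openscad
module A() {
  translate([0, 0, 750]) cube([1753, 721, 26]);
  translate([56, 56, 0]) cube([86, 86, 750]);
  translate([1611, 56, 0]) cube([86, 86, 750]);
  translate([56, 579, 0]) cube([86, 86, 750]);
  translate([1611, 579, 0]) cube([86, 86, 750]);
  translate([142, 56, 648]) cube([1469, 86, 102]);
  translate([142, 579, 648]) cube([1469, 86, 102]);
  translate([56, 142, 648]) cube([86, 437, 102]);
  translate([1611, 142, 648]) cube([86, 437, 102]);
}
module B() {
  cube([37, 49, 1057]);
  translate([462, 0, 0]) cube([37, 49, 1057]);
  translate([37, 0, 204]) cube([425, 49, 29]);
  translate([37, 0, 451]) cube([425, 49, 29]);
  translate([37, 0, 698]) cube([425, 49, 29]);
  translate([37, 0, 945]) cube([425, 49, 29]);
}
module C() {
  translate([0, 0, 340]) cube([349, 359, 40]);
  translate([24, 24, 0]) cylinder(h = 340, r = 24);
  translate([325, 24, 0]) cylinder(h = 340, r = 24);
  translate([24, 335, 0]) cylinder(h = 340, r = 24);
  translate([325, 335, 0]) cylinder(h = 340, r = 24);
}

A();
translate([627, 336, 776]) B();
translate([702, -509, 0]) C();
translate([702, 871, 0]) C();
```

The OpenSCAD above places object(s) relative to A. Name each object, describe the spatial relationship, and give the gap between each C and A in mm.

Each stool's nearest face is 150 mm from the table's bounding box.

A is a table. B is a ladder. C is a stool. The ladder is on top of the table, centred. Two stools sit around the table at the −y, +y sides. The gap between each stool and the table is 150 mm.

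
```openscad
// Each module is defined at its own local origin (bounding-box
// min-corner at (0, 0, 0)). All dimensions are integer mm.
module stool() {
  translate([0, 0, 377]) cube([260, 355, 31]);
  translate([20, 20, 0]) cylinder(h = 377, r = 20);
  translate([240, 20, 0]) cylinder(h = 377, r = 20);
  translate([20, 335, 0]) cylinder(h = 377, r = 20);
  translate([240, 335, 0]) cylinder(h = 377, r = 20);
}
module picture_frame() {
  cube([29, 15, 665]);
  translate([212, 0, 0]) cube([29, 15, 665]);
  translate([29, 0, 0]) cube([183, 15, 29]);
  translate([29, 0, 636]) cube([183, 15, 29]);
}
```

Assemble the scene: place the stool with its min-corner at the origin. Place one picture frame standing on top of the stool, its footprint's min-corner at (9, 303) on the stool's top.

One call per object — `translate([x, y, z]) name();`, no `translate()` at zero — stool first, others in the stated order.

stool();
translate([9, 303, 408]) picture_frame();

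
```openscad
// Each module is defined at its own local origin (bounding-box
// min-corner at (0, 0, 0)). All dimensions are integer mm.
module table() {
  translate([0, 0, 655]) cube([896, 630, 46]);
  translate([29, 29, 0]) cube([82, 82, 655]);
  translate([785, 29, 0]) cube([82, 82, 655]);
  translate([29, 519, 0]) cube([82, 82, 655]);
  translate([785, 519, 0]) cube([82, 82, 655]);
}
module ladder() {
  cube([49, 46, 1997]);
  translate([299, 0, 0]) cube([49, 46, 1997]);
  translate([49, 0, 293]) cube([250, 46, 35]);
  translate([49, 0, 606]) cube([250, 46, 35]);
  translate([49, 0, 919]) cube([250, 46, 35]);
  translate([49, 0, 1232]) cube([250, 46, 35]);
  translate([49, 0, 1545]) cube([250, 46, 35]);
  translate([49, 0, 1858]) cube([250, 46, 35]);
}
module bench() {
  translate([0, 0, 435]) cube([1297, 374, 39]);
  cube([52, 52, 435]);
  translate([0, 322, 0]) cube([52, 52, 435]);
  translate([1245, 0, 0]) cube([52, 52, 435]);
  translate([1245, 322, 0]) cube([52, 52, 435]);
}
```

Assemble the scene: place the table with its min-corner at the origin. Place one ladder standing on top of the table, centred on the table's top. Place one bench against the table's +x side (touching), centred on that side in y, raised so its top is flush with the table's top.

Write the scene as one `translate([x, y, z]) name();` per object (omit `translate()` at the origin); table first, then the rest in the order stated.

table();
translate([274, 292, 701]) ladder();
translate([896, 128, 227]) bench();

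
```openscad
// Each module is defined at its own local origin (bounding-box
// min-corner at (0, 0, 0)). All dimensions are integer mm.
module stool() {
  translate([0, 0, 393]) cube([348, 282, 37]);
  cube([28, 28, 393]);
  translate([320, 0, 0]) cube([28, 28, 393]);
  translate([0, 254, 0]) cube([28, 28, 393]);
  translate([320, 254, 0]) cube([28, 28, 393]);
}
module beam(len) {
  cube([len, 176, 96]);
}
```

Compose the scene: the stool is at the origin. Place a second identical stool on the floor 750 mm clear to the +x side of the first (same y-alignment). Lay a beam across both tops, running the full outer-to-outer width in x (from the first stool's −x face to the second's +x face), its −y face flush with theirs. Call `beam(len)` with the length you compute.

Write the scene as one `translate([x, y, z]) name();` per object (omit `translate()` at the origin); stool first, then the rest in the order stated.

stool();
translate([1098, 0, 0]) stool();
translate([0, 0, 430]) beam(1446);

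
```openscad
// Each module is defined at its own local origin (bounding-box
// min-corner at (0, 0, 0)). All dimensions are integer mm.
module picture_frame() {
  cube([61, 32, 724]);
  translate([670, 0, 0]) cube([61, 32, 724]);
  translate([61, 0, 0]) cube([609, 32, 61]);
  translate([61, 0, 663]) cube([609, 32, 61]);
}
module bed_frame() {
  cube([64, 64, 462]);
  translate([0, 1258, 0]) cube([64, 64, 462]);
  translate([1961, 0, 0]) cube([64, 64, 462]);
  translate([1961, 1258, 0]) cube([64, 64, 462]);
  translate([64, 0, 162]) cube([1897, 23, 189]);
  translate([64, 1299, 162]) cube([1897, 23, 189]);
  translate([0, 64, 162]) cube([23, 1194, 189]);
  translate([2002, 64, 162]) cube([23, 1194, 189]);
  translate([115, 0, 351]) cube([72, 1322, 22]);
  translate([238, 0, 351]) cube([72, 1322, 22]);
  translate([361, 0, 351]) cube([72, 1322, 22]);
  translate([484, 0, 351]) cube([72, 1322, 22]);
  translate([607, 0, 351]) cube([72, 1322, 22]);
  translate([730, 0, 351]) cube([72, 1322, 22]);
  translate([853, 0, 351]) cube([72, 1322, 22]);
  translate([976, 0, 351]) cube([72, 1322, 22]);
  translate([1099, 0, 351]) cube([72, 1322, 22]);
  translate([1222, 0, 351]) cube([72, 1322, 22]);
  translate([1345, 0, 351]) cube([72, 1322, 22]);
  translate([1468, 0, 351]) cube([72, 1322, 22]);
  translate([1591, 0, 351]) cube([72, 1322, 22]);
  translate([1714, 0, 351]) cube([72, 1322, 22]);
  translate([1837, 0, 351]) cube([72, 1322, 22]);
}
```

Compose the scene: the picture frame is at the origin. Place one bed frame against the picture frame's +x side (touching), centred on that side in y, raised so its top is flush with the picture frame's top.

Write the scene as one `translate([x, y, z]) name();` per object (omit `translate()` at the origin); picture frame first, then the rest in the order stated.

picture_frame();
translate([731, -645, 262]) bed_frame();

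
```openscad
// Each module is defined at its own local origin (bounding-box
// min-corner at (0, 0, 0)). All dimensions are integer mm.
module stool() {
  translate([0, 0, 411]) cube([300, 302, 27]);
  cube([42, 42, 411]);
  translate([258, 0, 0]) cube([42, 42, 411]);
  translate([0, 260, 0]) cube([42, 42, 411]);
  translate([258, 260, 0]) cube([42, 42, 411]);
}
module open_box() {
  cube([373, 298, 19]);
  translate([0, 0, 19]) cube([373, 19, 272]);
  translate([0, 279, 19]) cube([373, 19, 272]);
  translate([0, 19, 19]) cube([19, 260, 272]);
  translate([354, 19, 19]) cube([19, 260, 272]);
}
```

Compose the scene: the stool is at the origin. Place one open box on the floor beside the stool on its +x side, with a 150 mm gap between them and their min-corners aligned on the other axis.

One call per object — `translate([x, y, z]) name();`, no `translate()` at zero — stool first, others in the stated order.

stool();
translate([450, 0, 0]) open_box();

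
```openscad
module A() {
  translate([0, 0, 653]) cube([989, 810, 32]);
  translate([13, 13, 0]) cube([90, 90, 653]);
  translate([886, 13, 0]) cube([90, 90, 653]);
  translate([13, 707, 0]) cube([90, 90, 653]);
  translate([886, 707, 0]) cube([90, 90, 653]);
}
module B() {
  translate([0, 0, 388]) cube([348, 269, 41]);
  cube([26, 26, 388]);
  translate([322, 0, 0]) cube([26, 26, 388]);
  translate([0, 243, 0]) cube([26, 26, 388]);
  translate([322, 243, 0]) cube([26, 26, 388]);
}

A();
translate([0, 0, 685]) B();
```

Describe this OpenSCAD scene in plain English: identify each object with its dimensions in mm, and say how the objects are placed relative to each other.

A is a table: top 989 mm (x) × 810 mm (y), 32 mm thick, upper face at z = 685 mm, on four 90×90 mm square legs, each inset 13 mm from the nearest pair of top edges, running from z = 0 to the bottom of the top.

B is a four-legged stool. The seat is 348×269 mm, 41 mm thick, top at z = 429 mm. It stands on four square legs, each 26×26 mm in cross-section, from z = 0 to the seat underside, each flush with a corner of the seat.

The stool is on top of the table.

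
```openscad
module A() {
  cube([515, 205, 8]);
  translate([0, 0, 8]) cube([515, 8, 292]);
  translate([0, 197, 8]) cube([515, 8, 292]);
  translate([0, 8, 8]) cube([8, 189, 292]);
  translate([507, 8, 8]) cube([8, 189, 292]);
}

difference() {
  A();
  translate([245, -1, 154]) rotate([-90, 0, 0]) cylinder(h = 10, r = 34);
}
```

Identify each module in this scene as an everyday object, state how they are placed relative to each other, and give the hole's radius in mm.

The subtracted cylinder has r = 34 mm.

A is an open box. The open box has a circular hole through its front wall. The hole's radius is 34 mm.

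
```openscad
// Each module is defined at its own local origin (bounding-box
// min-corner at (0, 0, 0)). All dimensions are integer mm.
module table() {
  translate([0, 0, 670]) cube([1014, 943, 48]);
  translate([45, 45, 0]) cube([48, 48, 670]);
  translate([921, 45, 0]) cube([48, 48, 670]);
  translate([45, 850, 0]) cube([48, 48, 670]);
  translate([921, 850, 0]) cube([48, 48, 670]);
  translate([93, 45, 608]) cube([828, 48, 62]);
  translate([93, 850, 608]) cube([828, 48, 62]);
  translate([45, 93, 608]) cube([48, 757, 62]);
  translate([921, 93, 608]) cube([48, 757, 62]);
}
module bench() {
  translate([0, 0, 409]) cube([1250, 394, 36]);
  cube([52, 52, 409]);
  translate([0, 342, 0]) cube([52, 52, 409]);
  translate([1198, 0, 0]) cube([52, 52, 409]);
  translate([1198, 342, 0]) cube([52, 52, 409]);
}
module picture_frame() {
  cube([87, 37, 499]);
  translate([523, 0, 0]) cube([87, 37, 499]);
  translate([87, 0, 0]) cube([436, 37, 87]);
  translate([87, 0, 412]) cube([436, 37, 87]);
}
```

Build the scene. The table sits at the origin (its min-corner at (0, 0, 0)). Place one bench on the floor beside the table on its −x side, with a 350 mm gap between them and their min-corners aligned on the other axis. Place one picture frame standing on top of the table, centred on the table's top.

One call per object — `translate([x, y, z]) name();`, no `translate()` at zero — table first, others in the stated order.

table();
translate([-1600, 0, 0]) bench();
translate([202, 453, 718]) picture_frame();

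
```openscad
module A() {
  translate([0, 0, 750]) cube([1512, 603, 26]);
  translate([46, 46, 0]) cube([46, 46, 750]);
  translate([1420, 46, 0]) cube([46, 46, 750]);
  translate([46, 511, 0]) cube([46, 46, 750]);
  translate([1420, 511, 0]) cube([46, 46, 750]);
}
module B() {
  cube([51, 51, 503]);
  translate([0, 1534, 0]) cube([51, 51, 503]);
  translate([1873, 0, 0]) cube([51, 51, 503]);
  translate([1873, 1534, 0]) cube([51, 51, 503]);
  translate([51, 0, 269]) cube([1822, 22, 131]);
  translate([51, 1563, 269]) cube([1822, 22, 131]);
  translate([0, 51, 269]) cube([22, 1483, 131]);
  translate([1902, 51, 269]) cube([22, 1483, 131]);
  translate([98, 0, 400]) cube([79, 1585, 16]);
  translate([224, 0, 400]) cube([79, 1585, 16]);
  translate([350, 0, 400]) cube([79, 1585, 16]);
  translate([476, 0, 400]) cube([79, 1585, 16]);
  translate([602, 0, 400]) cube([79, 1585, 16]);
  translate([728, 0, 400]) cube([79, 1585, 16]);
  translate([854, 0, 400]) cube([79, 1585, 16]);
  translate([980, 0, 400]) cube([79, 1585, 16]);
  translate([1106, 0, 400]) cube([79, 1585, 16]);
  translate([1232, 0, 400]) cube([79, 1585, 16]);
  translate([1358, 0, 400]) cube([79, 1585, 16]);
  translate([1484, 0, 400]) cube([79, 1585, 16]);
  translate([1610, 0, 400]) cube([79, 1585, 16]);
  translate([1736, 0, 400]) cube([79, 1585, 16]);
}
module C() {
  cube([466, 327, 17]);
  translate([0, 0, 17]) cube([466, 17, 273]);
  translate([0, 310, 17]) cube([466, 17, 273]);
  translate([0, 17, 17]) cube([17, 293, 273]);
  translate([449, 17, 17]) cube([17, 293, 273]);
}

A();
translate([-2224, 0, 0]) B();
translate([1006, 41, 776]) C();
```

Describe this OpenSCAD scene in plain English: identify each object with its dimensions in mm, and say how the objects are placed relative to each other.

A is a table: top 1512 mm (x) × 603 mm (y), 26 mm thick, upper face at z = 776 mm, on four 46×46 mm square legs, each inset 46 mm from the nearest pair of top edges, running from z = 0 to the bottom of the top.

B is a bed frame 1924 mm long (x) by 1585 mm wide (y). Four 51×51 mm corner posts, 503 mm tall, at the corners of the footprint. Four rails of 22 mm thickness and 131 mm height run between adjacent posts with their undersides at z = 269 mm, their outer faces flush with the outside of the frame (the two x-running rails run between the posts' inner faces; the two y-running rails run between the posts' inner faces). 14 slats, each 79 mm wide (x) and 16 mm thick, lie across the top of the two x-running rails, running the full 1585 mm width of the frame in y; the slats are evenly spaced along x between the inner faces of the end posts with equal gaps (rounded down to the nearest mm) at the −x end and between each pair — any rounding remainder accumulates at the +x end.

C is an open-topped rectangular box: outside dimensions 466×327×290 mm, with a uniform wall and base thickness of 17 mm. The base is a full 466×327 slab on the floor; four walls sit on top of the base. The front and back walls (the −y and +y sides) span the full width; the two side walls fit between them.

The bed frame is on the floor beside the table on its −x side. The open box is on top of the table.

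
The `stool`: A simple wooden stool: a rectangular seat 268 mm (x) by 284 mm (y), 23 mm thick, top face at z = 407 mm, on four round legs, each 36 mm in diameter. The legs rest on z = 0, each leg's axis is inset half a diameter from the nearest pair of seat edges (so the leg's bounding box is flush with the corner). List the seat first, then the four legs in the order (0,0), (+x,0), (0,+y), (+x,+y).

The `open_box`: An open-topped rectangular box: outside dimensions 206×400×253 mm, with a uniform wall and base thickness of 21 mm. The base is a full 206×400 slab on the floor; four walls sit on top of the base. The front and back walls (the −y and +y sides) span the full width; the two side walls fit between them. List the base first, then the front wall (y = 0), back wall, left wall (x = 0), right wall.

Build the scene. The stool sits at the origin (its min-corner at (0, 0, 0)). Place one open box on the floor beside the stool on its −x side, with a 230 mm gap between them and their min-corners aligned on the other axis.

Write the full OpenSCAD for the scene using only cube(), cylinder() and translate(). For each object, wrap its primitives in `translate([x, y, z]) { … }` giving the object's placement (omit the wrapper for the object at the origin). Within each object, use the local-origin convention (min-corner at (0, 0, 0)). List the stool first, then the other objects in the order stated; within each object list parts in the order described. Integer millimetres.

translate([0, 0, 384]) cube([268, 284, 23]);
translate([18, 18, 0]) cylinder(h = 384, r = 18);
translate([250, 18, 0]) cylinder(h = 384, r = 18);
translate([18, 266, 0]) cylinder(h = 384, r = 18);
translate([250, 266, 0]) cylinder(h = 384, r = 18);
translate([-436, 0, 0]) {
  cube([206, 400, 21]);
  translate([0, 0, 21]) cube([206, 21, 232]);
  translate([0, 379, 21]) cube([206, 21, 232]);
  translate([0, 21, 21]) cube([21, 358, 232]);
  translate([185, 21, 21]) cube([21, 358, 232]);
}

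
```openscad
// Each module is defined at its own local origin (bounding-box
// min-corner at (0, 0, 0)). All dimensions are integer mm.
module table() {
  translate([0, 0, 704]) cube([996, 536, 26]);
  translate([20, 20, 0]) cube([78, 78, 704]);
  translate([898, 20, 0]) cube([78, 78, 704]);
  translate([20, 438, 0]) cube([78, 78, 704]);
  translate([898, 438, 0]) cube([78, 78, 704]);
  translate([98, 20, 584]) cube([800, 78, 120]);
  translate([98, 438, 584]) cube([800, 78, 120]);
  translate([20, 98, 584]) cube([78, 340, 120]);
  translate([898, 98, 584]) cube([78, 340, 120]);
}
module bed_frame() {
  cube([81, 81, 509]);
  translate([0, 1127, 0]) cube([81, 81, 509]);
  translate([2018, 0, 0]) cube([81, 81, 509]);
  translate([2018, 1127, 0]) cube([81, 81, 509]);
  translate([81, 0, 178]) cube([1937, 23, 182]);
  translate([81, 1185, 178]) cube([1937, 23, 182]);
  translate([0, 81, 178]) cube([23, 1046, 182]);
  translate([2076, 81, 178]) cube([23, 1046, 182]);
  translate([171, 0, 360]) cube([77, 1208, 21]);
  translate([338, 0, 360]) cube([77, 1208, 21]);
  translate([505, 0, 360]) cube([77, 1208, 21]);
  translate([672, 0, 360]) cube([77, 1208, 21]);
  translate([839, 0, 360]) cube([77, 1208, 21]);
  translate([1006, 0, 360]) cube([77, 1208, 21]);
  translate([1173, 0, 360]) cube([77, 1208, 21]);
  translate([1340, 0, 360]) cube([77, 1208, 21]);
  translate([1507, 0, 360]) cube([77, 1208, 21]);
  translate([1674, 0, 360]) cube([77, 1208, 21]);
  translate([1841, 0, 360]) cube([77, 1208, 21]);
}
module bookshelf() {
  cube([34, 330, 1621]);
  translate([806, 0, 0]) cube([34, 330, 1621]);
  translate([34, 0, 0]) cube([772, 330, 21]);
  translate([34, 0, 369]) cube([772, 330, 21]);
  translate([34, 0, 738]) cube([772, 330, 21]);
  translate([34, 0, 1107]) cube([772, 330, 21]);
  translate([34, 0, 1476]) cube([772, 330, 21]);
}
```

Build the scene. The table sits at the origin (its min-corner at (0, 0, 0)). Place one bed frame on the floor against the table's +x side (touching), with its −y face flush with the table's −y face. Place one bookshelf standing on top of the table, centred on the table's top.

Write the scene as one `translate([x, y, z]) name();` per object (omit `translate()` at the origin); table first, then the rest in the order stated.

table();
translate([996, 0, 0]) bed_frame();
translate([78, 103, 730]) bookshelf();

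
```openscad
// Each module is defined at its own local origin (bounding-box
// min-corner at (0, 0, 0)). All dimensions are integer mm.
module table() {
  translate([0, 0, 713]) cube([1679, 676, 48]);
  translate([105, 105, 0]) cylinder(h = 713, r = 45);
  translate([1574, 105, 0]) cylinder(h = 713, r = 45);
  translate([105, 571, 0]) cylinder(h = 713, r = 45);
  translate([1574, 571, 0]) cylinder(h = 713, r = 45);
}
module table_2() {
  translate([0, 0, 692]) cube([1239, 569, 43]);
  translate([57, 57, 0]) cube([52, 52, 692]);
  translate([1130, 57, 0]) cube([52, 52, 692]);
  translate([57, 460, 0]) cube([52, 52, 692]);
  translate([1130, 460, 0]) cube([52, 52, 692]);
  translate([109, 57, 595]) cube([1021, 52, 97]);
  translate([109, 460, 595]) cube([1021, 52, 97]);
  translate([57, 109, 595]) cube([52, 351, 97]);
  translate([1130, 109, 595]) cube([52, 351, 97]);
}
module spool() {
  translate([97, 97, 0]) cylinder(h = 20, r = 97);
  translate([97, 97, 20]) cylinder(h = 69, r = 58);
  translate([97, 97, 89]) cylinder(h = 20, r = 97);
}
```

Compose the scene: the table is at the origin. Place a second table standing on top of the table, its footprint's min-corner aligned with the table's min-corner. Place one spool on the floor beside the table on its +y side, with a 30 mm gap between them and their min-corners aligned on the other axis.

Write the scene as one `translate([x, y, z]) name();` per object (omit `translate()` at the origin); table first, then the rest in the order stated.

table();
translate([0, 0, 761]) table_2();
translate([0, 706, 0]) spool();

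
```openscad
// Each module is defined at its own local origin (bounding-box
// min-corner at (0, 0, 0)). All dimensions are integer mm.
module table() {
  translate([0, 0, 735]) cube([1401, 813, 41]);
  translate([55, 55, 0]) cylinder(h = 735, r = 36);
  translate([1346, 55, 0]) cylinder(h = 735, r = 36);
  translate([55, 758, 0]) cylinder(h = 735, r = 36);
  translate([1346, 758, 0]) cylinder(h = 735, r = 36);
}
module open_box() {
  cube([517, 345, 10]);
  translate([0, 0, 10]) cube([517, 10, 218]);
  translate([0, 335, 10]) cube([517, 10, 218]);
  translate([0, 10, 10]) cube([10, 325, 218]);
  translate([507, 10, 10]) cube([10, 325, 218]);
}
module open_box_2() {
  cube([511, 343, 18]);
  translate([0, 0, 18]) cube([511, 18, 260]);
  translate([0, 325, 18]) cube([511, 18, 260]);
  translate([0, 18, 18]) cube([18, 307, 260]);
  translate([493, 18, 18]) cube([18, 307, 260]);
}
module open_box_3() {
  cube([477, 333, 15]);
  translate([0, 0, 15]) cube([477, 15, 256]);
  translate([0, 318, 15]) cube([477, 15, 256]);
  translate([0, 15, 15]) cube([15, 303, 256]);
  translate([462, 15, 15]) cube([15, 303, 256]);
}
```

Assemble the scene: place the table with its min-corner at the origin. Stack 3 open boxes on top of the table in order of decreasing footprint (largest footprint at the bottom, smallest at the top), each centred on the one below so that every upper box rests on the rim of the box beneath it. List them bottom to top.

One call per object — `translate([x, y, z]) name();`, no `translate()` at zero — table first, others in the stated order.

table();
translate([442, 234, 776]) open_box();
translate([445, 235, 1004]) open_box_2();
translate([462, 240, 1282]) open_box_3();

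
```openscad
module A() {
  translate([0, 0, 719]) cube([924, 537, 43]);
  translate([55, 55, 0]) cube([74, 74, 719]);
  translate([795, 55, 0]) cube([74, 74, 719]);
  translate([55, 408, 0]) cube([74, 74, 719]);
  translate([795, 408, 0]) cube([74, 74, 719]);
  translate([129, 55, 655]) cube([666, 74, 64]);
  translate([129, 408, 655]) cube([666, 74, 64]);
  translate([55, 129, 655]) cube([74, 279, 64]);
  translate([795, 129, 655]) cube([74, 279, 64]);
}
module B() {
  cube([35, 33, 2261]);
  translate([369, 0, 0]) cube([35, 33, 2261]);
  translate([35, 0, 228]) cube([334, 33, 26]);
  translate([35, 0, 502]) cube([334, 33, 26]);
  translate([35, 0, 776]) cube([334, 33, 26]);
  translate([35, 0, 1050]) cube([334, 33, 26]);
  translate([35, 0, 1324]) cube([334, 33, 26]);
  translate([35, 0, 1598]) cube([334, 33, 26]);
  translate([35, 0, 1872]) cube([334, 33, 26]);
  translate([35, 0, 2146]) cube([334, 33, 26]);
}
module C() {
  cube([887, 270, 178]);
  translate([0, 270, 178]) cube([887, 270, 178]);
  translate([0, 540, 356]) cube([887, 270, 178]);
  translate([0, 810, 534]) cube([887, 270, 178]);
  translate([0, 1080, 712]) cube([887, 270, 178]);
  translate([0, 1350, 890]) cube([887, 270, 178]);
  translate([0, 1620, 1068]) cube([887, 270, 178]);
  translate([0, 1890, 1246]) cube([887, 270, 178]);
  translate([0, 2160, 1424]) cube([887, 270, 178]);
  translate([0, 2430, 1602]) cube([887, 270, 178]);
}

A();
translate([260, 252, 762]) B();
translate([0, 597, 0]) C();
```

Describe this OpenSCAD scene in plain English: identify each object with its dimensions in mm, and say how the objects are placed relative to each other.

A is a table with a 924×537 mm rectangular top, 43 mm thick, top surface at z = 762 mm, supported by four 74×74 mm square legs, each inset 55 mm from the nearest pair of top edges, running from the floor. Four apron rails, 74 mm thick and 64 mm tall, run between adjacent legs with their top edges flush with the underside of the top and their outer faces flush with the legs' outer faces.

B is a straight ladder. Two 35×33 mm vertical rails, 2261 mm tall, stand 404 mm apart (outside-to-outside) with their front faces coplanar on the −y side. 8 rungs, each 33 mm deep and 26 mm tall, span between the inner faces of the rails, front faces flush with the rails. The lowest rung's underside is at z = 228 mm and rungs are spaced 274 mm apart (underside to underside).

C is a straight staircase of 10 solid steps. Each step is 887 mm wide (x), 270 mm deep (y, the going) and 178 mm tall (the rise). The first step rests on the floor; each subsequent step sits one going further in +y and one rise higher in +z, directly behind and above the previous step with no overlap.

The ladder is on top of the table, centred. The staircase is on the floor beside the table on its +y side.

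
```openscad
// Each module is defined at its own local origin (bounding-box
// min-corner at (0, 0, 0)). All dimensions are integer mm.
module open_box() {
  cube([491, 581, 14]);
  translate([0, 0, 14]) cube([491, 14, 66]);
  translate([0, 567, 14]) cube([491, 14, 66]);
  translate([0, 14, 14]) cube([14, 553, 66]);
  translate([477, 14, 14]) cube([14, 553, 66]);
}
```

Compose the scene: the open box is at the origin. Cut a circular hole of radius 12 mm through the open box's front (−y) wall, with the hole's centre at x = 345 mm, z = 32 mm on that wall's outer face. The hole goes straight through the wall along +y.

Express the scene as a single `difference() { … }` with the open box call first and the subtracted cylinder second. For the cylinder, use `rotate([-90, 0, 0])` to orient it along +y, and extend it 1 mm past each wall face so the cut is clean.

difference() {
  open_box();
  translate([345, -1, 32]) rotate([-90, 0, 0]) cylinder(h = 16, r = 12);
}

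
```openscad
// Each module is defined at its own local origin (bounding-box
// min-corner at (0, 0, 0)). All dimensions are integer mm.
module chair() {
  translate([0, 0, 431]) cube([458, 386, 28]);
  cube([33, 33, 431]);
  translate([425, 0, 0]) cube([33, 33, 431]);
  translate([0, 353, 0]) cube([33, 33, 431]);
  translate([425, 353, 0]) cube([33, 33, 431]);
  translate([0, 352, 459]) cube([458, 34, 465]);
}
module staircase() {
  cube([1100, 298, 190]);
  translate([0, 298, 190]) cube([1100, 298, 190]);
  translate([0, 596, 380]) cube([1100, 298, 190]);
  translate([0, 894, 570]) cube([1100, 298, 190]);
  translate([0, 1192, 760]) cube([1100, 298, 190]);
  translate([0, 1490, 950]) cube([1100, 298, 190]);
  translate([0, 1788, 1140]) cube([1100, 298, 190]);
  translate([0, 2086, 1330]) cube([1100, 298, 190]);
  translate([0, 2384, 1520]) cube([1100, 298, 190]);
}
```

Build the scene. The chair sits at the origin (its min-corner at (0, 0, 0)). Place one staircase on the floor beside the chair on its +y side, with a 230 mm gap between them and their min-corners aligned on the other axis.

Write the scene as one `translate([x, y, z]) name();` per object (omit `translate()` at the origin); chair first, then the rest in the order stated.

chair();
translate([0, 616, 0]) staircase();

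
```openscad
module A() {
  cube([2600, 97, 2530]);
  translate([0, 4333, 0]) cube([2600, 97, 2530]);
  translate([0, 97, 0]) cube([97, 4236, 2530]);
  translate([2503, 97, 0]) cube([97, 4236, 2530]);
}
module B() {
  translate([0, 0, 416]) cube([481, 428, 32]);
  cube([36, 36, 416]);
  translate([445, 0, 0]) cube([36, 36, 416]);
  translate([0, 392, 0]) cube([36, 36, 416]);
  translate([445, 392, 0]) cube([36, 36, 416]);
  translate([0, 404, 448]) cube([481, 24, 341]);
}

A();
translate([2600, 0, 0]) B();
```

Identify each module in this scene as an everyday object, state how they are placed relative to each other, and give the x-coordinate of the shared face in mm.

A is a house frame. B is a chair. The chair is against the house frame's +x side, with their −y faces flush. The x-coordinate of the shared face is 2600 mm.

The house frame's +x face and the chair's −x face are both at x = 2600 mm.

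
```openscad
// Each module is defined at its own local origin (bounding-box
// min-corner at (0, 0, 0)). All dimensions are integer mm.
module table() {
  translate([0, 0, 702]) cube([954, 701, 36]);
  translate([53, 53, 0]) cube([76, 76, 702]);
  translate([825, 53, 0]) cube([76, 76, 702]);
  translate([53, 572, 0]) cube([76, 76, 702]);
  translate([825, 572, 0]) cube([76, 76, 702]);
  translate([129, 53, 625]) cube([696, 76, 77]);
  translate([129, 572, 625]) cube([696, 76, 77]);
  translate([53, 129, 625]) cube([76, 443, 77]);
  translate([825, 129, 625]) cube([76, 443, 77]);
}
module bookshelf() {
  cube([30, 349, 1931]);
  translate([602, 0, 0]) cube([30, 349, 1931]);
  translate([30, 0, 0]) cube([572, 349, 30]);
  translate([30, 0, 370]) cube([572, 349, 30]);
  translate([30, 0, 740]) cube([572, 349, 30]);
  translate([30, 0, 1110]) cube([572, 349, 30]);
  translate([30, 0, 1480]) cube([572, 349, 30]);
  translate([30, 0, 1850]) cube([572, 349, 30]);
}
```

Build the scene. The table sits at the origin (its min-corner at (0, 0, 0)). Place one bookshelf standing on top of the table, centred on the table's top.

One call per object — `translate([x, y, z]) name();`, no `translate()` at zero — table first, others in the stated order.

table();
translate([161, 176, 738]) bookshelf();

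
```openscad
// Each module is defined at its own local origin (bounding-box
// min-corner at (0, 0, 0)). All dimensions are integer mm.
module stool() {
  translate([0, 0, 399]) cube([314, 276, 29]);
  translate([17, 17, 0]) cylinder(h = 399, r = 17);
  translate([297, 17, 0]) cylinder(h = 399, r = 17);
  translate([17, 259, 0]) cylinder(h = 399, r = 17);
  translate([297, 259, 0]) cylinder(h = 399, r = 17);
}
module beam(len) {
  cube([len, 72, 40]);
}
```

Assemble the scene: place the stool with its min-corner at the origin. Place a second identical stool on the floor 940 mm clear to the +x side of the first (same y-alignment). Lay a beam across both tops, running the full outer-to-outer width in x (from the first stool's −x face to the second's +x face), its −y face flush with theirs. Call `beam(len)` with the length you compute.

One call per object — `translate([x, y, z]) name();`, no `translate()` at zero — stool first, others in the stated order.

stool();
translate([1254, 0, 0]) stool();
translate([0, 0, 428]) beam(1568);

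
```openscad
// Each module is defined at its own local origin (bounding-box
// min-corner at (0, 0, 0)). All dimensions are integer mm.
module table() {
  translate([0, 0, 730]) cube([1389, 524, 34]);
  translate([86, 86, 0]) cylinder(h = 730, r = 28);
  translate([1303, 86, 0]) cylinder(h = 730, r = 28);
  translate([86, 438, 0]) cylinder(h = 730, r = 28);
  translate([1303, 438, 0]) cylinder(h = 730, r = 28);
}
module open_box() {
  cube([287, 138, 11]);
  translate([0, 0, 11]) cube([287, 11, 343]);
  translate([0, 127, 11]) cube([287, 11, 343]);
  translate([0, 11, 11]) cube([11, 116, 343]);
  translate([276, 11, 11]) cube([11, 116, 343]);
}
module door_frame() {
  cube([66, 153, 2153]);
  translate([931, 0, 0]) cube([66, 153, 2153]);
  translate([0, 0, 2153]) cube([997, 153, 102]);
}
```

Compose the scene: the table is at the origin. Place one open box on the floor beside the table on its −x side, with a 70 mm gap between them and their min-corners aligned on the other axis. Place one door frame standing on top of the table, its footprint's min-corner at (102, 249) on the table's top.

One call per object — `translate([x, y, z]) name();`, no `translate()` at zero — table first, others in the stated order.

table();
translate([-357, 0, 0]) open_box();
translate([102, 249, 764]) door_frame();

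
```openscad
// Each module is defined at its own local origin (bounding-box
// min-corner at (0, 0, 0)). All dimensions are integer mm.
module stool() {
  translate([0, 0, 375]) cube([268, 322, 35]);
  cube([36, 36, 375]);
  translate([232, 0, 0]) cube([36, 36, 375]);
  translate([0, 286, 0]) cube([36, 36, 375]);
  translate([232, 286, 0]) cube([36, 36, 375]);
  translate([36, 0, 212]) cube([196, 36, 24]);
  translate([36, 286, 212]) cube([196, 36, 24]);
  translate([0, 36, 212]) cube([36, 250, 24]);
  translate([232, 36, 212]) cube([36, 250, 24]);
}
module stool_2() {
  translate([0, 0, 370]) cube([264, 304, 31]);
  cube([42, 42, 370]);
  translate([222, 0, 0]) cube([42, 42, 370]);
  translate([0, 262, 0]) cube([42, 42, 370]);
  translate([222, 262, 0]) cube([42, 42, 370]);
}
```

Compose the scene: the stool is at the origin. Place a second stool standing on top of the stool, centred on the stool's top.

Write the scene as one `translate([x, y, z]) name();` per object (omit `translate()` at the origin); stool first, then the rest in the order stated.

stool();
translate([2, 9, 410]) stool_2();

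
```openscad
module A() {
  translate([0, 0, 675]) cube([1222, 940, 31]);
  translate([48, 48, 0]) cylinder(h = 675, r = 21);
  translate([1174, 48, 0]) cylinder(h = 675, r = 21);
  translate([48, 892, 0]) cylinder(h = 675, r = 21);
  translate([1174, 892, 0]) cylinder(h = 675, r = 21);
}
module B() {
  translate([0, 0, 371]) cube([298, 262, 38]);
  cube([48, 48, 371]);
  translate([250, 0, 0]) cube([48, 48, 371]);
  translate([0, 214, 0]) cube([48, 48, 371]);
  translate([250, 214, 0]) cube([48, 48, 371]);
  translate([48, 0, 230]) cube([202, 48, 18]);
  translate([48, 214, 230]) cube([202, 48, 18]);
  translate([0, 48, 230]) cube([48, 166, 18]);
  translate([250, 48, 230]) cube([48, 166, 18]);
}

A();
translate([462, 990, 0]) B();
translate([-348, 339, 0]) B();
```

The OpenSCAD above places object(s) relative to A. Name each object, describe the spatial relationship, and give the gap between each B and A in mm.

A is a table. B is a stool. Two stools sit around the table at the +y, −x sides. The gap between each stool and the table is 50 mm.

Each stool's nearest face is 50 mm from the table's bounding box.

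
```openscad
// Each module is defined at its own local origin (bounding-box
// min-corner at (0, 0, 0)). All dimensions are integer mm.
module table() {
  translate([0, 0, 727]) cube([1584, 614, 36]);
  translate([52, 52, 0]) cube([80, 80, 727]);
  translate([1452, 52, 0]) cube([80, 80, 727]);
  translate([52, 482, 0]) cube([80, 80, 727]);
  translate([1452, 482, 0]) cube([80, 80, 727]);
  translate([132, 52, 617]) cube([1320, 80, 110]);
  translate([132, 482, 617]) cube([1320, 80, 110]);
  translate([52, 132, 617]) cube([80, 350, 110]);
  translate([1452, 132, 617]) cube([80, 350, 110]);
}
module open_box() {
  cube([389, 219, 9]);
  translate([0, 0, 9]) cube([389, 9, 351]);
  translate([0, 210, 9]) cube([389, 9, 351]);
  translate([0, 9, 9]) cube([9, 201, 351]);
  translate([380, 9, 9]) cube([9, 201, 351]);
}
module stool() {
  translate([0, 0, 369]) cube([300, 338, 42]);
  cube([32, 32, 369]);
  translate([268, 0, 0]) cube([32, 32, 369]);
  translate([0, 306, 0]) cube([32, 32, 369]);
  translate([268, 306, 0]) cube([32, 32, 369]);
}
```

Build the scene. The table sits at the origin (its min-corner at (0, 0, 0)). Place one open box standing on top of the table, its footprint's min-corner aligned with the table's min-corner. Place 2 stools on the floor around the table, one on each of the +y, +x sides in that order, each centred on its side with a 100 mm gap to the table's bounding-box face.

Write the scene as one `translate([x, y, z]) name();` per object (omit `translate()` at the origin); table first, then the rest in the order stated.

table();
translate([0, 0, 763]) open_box();
translate([642, 714, 0]) stool();
translate([1684, 138, 0]) stool();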